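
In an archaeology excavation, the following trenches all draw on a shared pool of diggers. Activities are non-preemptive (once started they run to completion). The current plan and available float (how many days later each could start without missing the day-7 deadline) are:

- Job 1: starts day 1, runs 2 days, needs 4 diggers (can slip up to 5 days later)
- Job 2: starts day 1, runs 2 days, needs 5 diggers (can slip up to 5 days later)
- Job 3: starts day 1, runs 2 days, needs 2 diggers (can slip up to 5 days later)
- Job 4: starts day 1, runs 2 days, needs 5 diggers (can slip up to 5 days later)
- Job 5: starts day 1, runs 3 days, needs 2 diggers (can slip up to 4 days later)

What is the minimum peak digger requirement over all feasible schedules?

Early-start (Job 1@1, Job 2@1, Job 3@1, Job 4@1, Job 5@1) gives peak 18: d1:18  d2:18  d3:2  d4:0  d5:0  d6:0  d7:0.
Shift Job 2→3, Job 4→5, Job 5→3.
Schedule Job 1@1, Job 2@3, Job 3@1, Job 4@5, Job 5@3: d1:6  d2:6  d3:7  d4:7  d5:7  d6:5  d7:0 — peak 7.

7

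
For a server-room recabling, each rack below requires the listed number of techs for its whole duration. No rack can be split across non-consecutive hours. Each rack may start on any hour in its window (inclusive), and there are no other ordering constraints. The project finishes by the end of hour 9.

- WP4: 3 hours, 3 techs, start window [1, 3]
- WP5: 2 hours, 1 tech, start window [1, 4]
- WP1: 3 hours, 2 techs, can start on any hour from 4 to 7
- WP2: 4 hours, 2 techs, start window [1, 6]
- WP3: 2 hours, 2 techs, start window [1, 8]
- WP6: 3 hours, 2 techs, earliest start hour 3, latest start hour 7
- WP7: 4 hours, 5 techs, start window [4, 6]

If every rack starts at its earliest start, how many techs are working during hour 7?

At early start, hour 7 has: WP7.
Demand: 5 = 5.

5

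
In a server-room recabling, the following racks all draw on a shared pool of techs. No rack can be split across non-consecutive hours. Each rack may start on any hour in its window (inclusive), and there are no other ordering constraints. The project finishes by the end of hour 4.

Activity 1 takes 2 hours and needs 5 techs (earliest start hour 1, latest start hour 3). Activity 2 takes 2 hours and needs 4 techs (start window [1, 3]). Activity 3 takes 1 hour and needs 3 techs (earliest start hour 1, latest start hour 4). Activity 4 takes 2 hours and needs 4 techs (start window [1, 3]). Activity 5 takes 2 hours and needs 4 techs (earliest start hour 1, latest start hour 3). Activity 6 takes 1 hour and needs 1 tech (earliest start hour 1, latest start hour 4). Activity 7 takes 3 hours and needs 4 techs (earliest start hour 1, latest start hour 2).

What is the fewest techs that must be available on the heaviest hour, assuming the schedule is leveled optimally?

Early-start (Activity 1@1, Activity 2@1, Activity 3@1, Activity 4@1, Activity 5@1, Activity 6@1, Activity 7@1) gives peak 25: h1:25  h2:21  h3:4  h4:0.
Shift Activity 4→3, Activity 5→3, Activity 7→2.
Schedule Activity 1@1, Activity 2@1, Activity 3@1, Activity 4@3, Activity 5@3, Activity 6@1, Activity 7@2: h1:13  h2:13  h3:12  h4:12 — peak 13.
Total tech-hours = 50 over 4 hours ⇒ peak ≥ ⌈50/4⌉ = 13, so 13 is optimal.

13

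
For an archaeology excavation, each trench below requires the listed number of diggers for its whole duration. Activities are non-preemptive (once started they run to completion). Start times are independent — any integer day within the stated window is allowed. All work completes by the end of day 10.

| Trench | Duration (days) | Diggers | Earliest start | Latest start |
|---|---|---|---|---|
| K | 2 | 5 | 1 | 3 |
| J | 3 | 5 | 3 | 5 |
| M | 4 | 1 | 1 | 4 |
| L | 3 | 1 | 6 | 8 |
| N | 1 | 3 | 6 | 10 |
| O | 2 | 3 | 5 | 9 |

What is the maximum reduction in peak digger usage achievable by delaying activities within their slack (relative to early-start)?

2

Early-start peak: d1:6  d2:6  d3:6  d4:6  d5:8  d6:7  d7:1  d8:1  d9:0  d10:0 ⇒ 8.
Leveled (K@1, J@3, M@1, L@6, N@6, O@7): d1:6  d2:6  d3:6  d4:6  d5:5  d6:4  d7:4  d8:4  d9:0  d10:0 ⇒ 6.
Reduction 8 − 6 = 2.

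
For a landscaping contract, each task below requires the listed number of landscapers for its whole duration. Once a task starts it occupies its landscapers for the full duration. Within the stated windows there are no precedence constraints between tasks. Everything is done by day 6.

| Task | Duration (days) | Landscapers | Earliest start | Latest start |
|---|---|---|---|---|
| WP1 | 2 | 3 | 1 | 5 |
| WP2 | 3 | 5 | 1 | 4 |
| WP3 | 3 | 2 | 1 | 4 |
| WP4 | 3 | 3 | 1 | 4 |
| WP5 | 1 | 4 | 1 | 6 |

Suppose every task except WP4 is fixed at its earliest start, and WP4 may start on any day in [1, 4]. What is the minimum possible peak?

14

WP4@1: d1:17  d2:13  d3:10  d4:0  d5:0  d6:0 → peak 17
WP4@2: d1:14  d2:13  d3:10  d4:3  d5:0  d6:0 → peak 14
WP4@3: d1:14  d2:10  d3:10  d4:3  d5:3  d6:0 → peak 14
WP4@4: d1:14  d2:10  d3:7  d4:3  d5:3  d6:3 → peak 14
Best is WP4@2, peak 14.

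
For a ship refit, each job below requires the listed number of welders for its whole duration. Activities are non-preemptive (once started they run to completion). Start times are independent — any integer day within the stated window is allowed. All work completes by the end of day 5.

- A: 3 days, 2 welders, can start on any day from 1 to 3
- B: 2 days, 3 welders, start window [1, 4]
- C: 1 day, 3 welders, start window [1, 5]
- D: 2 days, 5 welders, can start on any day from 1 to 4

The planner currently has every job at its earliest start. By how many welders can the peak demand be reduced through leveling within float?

8

Early-start peak: d1:13  d2:10  d3:2  d4:0  d5:0 ⇒ 13.
Leveled (A@1, B@1, C@3, D@4): d1:5  d2:5  d3:5  d4:5  d5:5 ⇒ 5.
Reduction 13 − 5 = 8.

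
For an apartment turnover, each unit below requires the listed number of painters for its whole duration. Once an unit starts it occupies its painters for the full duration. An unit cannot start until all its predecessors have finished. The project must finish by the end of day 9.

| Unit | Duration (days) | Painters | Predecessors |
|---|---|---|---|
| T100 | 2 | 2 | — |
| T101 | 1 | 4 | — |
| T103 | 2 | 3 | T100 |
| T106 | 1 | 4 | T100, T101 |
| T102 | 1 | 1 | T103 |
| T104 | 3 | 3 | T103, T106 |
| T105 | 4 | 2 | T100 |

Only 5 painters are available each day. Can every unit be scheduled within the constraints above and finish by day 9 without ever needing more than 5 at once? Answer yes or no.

Schedule T100@1, T101@3, T103@5, T106@4, T102@9, T104@7, T105@5: d1:2  d2:2  d3:4  d4:4  d5:5  d6:5  d7:5  d8:5  d9:4 — peak 5 ≤ 5.

yes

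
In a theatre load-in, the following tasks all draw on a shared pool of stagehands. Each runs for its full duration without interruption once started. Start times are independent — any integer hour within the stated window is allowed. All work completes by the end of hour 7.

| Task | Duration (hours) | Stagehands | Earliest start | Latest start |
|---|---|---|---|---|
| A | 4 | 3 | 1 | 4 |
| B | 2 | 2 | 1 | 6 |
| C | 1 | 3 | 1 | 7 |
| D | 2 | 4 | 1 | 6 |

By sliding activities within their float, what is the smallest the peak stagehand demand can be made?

Early-start (A@1, B@1, C@1, D@1) gives peak 12: h1:12  h2:9  h3:3  h4:3  h5:0  h6:0  h7:0.
Shift C→5, D→6.
Schedule A@1, B@1, C@5, D@6: h1:5  h2:5  h3:3  h4:3  h5:3  h6:4  h7:4 — peak 5.

5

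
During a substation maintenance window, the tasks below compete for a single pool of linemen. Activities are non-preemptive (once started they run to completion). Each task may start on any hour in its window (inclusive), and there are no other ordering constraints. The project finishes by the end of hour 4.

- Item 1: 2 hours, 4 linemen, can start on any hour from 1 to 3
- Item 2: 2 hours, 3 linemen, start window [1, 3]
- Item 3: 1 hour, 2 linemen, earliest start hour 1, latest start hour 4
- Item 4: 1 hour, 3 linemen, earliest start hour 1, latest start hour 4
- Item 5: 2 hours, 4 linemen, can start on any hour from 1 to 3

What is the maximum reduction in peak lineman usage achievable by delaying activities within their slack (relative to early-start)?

Early-start peak: h1:16  h2:11  h3:0  h4:0 ⇒ 16.
Leveled (Item 1@1, Item 2@1, Item 3@3, Item 4@4, Item 5@3): h1:7  h2:7  h3:6  h4:7 ⇒ 7.
Reduction 16 − 7 = 9.

9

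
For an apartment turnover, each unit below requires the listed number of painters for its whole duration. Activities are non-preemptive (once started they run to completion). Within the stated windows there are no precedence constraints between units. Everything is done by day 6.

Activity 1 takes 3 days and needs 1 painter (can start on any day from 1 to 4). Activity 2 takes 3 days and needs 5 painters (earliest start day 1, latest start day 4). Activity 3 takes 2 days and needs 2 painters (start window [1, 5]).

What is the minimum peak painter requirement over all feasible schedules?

5

Early-start (Activity 1@1, Activity 2@1, Activity 3@1) gives peak 8: d1:8  d2:8  d3:6  d4:0  d5:0  d6:0.
Shift Activity 2→4.
Schedule Activity 1@1, Activity 2@4, Activity 3@1: d1:3  d2:3  d3:1  d4:5  d5:5  d6:5 — peak 5.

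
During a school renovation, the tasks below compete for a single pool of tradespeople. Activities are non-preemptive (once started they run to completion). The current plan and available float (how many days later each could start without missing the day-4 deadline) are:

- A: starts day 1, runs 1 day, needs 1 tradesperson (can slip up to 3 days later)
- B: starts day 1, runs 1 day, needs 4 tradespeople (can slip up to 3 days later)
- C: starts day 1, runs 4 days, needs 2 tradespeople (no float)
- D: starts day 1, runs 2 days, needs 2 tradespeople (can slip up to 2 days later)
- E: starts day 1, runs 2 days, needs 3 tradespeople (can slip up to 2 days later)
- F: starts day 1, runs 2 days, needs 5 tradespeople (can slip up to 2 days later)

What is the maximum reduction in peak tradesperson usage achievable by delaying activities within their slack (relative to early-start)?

8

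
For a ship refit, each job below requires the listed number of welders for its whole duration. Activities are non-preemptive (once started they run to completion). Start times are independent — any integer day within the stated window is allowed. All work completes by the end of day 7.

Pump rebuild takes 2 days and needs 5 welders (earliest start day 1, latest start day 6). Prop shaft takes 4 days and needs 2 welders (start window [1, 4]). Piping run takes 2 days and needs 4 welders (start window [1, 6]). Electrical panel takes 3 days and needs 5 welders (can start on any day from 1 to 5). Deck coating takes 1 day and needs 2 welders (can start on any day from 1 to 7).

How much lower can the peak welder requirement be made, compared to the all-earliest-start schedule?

11

Early-start peak: d1:18  d2:16  d3:7  d4:2  d5:0  d6:0  d7:0 ⇒ 18.
Leveled (Pump rebuild@1, Prop shaft@1, Piping run@3, Electrical panel@5, Deck coating@5): d1:7  d2:7  d3:6  d4:6  d5:7  d6:5  d7:5 ⇒ 7.
Reduction 18 − 7 = 11.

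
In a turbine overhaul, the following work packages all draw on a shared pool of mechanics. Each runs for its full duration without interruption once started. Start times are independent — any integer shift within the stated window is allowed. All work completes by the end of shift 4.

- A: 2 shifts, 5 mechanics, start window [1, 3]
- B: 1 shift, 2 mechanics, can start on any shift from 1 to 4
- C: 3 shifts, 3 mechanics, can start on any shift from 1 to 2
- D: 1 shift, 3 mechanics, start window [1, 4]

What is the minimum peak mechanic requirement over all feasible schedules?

Early-start (A@1, B@1, C@1, D@1) gives peak 13: s1:13  s2:8  s3:3  s4:0.
Shift C→2, D→3.
Schedule A@1, B@1, C@2, D@3: s1:7  s2:8  s3:6  s4:3 — peak 8.

8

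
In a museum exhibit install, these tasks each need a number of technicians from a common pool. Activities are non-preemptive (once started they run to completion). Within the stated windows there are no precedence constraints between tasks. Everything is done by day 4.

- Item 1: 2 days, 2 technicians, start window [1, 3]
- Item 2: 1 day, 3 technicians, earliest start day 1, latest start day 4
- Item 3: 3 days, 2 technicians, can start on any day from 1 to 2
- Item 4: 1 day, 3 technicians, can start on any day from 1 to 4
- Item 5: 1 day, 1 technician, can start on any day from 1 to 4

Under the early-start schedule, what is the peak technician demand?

11

Early-start schedule: Item 1@1, Item 2@1, Item 3@1, Item 4@1, Item 5@1.
Load per day: day 1: 11, day 2: 4, day 3: 2, day 4: 0.
Peak is 11.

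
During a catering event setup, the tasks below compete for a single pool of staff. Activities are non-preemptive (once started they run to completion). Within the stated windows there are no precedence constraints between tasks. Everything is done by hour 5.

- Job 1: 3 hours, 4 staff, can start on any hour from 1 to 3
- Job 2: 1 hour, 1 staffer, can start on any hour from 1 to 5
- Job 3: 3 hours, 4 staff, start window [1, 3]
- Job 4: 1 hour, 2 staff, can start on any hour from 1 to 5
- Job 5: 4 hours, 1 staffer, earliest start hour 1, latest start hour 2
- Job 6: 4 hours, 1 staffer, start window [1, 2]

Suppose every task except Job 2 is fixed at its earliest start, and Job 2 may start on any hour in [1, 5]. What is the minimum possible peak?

Job 2@1: h1:13  h2:10  h3:10  h4:2  h5:0 → peak 13
Job 2@2: h1:12  h2:11  h3:10  h4:2  h5:0 → peak 12
Job 2@3: h1:12  h2:10  h3:11  h4:2  h5:0 → peak 12
Job 2@4: h1:12  h2:10  h3:10  h4:3  h5:0 → peak 12
Job 2@5: h1:12  h2:10  h3:10  h4:2  h5:1 → peak 12
Best is Job 2@2, peak 12.

12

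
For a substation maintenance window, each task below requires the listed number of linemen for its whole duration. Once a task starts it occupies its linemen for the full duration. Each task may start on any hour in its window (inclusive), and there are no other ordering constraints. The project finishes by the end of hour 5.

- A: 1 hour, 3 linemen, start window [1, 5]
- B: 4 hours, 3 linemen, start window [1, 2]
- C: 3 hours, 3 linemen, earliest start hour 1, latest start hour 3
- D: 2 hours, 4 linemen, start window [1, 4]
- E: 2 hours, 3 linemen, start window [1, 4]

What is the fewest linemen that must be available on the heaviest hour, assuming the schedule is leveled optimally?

9

Early-start (A@1, B@1, C@1, D@1, E@1) gives peak 16: h1:16  h2:13  h3:6  h4:3  h5:0.
Shift D→4, E→2.
Schedule A@1, B@1, C@1, D@4, E@2: h1:9  h2:9  h3:9  h4:7  h5:4 — peak 9.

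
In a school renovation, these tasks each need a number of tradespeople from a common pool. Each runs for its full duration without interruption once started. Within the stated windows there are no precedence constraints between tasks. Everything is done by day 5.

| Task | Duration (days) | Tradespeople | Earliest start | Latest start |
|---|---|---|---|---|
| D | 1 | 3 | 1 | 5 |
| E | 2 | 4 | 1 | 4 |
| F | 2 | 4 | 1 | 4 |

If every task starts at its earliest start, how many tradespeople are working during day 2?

8

At early start, day 2 has: E, F.
Demand: 4 + 4 = 8.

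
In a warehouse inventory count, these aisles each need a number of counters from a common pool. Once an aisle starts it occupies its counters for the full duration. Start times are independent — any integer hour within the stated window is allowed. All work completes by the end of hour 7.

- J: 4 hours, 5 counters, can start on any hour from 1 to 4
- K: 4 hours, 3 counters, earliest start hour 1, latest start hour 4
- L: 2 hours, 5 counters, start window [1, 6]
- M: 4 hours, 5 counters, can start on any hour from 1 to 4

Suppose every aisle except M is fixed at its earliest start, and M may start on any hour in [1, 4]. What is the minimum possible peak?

13

M@1: h1:18  h2:18  h3:13  h4:13  h5:0  h6:0  h7:0 → peak 18
M@2: h1:13  h2:18  h3:13  h4:13  h5:5  h6:0  h7:0 → peak 18
M@3: h1:13  h2:13  h3:13  h4:13  h5:5  h6:5  h7:0 → peak 13
M@4: h1:13  h2:13  h3:8  h4:13  h5:5  h6:5  h7:5 → peak 13
Best is M@3, peak 13.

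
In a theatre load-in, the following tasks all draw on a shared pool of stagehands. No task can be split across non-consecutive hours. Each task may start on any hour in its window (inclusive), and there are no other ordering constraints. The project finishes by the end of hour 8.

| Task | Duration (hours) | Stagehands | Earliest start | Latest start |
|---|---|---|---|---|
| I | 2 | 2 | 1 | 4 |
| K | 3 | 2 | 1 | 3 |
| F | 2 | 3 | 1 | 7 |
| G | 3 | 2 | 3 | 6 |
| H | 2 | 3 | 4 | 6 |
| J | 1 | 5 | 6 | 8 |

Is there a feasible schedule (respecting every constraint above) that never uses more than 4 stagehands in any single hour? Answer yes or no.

Total stagehand-hours = 33; over 8 hours the average is 33/8 > 4, so some hour must exceed 4.

no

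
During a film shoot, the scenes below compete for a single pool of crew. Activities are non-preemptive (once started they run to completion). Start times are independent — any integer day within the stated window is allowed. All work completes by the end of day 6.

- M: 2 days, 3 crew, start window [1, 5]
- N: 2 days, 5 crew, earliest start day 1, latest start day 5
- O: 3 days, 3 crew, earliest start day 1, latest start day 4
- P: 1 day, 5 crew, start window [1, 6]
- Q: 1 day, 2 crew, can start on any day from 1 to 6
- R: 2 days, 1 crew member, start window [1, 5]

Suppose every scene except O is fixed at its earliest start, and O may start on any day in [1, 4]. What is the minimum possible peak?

O@1: d1:19  d2:12  d3:3  d4:0  d5:0  d6:0 → peak 19
O@2: d1:16  d2:12  d3:3  d4:3  d5:0  d6:0 → peak 16
O@3: d1:16  d2:9  d3:3  d4:3  d5:3  d6:0 → peak 16
O@4: d1:16  d2:9  d3:0  d4:3  d5:3  d6:3 → peak 16
Best is O@2, peak 16.

16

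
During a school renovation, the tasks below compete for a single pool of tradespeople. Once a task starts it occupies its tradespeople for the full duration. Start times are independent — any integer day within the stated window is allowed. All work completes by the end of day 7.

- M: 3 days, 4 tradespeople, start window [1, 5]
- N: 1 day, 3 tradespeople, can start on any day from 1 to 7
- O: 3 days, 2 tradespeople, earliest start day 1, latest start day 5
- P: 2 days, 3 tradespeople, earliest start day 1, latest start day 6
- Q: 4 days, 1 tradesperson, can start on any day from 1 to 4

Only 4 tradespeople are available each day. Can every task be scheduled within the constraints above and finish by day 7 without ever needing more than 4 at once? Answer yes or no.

no

Total tradesperson-days = 31; over 7 days the average is 31/7 > 4, so some day must exceed 4.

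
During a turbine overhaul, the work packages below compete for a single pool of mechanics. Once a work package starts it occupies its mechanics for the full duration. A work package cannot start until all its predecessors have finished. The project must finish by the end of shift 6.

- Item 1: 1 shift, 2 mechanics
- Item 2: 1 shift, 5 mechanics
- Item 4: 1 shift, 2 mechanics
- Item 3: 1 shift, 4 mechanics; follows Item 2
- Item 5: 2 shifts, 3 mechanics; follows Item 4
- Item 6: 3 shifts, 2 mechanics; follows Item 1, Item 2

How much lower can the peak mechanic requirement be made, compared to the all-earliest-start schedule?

4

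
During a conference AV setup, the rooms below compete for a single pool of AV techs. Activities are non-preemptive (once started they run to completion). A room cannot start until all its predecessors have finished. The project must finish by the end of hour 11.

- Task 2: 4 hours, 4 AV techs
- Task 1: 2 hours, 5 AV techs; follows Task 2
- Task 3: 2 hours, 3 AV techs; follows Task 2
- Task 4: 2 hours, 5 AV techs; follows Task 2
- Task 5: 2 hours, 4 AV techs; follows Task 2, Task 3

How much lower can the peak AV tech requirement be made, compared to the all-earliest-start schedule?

5

Early-start peak: h1:4  h2:4  h3:4  h4:4  h5:13  h6:13  h7:4  h8:4  h9:0  h10:0  h11:0 ⇒ 13.
Leveled (Task 2@1, Task 1@5, Task 3@5, Task 4@7, Task 5@9): h1:4  h2:4  h3:4  h4:4  h5:8  h6:8  h7:5  h8:5  h9:4  h10:4  h11:0 ⇒ 8.
Reduction 13 − 8 = 5.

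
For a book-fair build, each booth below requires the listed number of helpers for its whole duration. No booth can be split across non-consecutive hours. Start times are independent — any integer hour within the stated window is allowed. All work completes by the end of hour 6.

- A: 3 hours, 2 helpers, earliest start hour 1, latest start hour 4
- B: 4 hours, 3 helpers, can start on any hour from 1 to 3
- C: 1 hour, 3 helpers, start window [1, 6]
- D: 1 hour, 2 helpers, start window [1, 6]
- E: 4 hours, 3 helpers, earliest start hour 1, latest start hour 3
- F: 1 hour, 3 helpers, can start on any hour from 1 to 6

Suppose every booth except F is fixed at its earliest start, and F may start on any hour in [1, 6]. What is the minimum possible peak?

13

F@1: h1:16  h2:8  h3:8  h4:6  h5:0  h6:0 → peak 16
F@2: h1:13  h2:11  h3:8  h4:6  h5:0  h6:0 → peak 13
F@3: h1:13  h2:8  h3:11  h4:6  h5:0  h6:0 → peak 13
F@4: h1:13  h2:8  h3:8  h4:9  h5:0  h6:0 → peak 13
F@5: h1:13  h2:8  h3:8  h4:6  h5:3  h6:0 → peak 13
F@6: h1:13  h2:8  h3:8  h4:6  h5:0  h6:3 → peak 13
Best is F@2, peak 13.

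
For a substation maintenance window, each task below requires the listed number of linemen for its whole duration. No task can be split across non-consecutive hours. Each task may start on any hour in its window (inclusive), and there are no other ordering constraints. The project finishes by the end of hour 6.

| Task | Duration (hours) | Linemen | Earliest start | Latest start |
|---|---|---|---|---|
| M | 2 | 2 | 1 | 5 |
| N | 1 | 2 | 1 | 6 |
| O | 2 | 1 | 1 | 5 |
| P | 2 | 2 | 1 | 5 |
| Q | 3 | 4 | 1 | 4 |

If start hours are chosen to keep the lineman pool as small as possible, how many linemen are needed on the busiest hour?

5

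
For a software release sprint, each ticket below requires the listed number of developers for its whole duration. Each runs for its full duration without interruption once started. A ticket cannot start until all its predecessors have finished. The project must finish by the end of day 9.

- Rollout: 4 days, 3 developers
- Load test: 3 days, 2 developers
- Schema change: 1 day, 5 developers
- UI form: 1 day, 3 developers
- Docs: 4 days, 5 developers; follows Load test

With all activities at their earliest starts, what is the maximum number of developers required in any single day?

Early-start schedule: Rollout@1, Load test@1, Schema change@1, UI form@1, Docs@4.
Load per day: day 1: 13, day 2: 5, day 3: 5, day 4: 8, day 5: 5, day 6: 5, day 7: 5, day 8: 0, day 9: 0.
Peak is 13.

13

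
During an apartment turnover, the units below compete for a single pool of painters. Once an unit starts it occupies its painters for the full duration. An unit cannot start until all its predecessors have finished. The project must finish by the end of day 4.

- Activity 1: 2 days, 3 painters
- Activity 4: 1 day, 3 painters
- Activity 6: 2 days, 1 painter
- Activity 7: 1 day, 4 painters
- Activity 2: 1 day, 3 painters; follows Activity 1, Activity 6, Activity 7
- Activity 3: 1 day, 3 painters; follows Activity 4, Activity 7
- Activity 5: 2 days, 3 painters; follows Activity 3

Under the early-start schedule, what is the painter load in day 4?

3

At early start, day 4 has: Activity 5.
Demand: 3 = 3.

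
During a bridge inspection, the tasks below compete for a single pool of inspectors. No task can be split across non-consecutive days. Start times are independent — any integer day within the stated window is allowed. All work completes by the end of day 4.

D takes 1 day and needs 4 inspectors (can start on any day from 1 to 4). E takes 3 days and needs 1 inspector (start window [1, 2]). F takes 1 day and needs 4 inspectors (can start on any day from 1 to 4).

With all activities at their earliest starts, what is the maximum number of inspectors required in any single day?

9

Early-start schedule: D@1, E@1, F@1.
Load per day: day 1: 9, day 2: 1, day 3: 1, day 4: 0.
Peak is 9.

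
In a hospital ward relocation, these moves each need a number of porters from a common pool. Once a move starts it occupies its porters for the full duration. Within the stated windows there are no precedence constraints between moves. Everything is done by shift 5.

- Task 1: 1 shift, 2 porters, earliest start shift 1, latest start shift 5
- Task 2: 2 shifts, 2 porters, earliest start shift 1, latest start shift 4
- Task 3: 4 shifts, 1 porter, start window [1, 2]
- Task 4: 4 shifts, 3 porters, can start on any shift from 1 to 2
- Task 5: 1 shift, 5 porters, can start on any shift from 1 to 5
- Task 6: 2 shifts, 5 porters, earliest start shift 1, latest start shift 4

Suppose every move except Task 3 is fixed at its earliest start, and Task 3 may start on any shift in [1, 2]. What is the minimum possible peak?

Task 3@1: s1:18  s2:11  s3:4  s4:4  s5:0 → peak 18
Task 3@2: s1:17  s2:11  s3:4  s4:4  s5:1 → peak 17
Best is Task 3@2, peak 17.

17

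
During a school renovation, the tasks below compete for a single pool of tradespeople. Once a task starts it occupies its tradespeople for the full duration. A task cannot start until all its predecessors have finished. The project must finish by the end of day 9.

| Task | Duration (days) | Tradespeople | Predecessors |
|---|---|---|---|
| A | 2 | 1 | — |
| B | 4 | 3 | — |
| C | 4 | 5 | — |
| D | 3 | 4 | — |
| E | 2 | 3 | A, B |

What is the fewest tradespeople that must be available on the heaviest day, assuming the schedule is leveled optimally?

8

Early-start (A@1, B@1, C@1, D@1, E@5) gives peak 13: d1:13  d2:13  d3:12  d4:8  d5:3  d6:3  d7:0  d8:0  d9:0.
Shift C→3, D→7.
Schedule A@1, B@1, C@3, D@7, E@5: d1:4  d2:4  d3:8  d4:8  d5:8  d6:8  d7:4  d8:4  d9:4 — peak 8.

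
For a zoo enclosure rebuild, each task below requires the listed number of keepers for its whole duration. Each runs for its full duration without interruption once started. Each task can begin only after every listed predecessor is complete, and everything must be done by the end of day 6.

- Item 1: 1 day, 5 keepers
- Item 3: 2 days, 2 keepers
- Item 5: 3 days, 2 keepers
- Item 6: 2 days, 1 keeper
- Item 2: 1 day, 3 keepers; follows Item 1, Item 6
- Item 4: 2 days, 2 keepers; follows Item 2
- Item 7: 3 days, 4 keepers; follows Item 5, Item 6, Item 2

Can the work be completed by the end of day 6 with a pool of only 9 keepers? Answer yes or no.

yes

Schedule Item 1@1, Item 3@2, Item 5@1, Item 6@1, Item 2@3, Item 4@4, Item 7@4: d1:8  d2:5  d3:7  d4:6  d5:6  d6:4 — peak 8 ≤ 9.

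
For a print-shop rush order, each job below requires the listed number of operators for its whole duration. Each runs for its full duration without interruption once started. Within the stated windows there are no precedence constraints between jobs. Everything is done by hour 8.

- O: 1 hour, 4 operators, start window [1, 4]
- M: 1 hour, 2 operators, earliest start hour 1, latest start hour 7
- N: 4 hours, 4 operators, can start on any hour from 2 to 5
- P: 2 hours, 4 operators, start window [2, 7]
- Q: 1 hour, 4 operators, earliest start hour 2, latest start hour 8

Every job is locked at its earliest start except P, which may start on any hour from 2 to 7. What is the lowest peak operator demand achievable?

8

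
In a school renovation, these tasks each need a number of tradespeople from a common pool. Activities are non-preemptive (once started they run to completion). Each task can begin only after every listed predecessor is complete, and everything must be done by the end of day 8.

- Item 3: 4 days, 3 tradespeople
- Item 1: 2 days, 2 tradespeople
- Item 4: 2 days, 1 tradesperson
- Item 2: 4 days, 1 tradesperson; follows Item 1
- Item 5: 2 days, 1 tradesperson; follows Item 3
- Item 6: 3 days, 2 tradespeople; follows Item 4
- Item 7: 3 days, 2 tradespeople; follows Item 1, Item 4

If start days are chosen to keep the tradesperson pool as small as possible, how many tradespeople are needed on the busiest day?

5

Early-start (Item 3@1, Item 1@1, Item 4@1, Item 2@3, Item 5@5, Item 6@3, Item 7@3) gives peak 8: d1:6  d2:6  d3:8  d4:8  d5:6  d6:2  d7:0  d8:0.
Shift Item 4→3, Item 5→7, Item 6→5, Item 7→5.
Schedule Item 3@1, Item 1@1, Item 4@3, Item 2@3, Item 5@7, Item 6@5, Item 7@5: d1:5  d2:5  d3:5  d4:5  d5:5  d6:5  d7:5  d8:1 — peak 5.
Total tradesperson-days = 36 over 8 days ⇒ peak ≥ ⌈36/8⌉ = 5, so 5 is optimal.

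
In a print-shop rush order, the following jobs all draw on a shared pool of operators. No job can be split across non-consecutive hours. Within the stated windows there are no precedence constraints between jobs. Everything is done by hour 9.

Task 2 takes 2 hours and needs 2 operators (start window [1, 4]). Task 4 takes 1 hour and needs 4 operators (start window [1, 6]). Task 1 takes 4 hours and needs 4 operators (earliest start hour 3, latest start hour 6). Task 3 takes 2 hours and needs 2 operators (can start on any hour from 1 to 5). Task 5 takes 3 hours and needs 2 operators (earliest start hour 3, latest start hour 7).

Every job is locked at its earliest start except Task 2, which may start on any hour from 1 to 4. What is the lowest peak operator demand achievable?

Task 2@1: h1:8  h2:4  h3:6  h4:6  h5:6  h6:4  h7:0  h8:0  h9:0 → peak 8
Task 2@2: h1:6  h2:4  h3:8  h4:6  h5:6  h6:4  h7:0  h8:0  h9:0 → peak 8
Task 2@3: h1:6  h2:2  h3:8  h4:8  h5:6  h6:4  h7:0  h8:0  h9:0 → peak 8
Task 2@4: h1:6  h2:2  h3:6  h4:8  h5:8  h6:4  h7:0  h8:0  h9:0 → peak 8
Best is Task 2@1, peak 8.

8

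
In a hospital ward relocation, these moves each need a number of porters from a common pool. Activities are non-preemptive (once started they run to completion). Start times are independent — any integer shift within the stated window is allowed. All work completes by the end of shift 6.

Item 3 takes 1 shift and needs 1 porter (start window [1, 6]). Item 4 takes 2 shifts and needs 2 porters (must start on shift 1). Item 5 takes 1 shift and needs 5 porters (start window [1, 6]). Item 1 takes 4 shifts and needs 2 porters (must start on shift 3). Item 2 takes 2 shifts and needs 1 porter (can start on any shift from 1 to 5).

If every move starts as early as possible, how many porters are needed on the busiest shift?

9

Early-start schedule: Item 3@1, Item 4@1, Item 5@1, Item 1@3, Item 2@1.
Load per shift: shift 1: 9, shift 2: 3, shift 3: 2, shift 4: 2, shift 5: 2, shift 6: 2.
Peak is 9.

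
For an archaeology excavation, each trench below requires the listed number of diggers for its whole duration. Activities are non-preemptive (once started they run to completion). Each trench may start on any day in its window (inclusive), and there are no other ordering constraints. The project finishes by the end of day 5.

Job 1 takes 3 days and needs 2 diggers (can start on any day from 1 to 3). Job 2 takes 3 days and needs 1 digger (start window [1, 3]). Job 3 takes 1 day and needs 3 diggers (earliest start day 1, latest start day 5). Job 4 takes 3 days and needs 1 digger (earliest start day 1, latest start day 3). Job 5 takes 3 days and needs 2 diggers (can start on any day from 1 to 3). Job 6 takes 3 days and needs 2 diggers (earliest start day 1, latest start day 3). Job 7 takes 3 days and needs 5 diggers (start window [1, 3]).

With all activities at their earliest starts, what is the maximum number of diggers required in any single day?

Early-start schedule: Job 1@1, Job 2@1, Job 3@1, Job 4@1, Job 5@1, Job 6@1, Job 7@1.
Load per day: day 1: 16, day 2: 13, day 3: 13, day 4: 0, day 5: 0.
Peak is 16.

16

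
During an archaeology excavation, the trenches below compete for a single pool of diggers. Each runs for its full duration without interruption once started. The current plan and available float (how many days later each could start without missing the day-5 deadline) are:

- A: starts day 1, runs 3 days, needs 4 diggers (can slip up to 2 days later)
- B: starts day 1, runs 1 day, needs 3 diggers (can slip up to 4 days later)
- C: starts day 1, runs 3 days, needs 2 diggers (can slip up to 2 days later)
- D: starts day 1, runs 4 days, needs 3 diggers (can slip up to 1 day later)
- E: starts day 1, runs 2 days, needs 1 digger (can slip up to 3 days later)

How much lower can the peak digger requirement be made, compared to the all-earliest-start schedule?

4

Early-start peak: d1:13  d2:10  d3:9  d4:3  d5:0 ⇒ 13.
Leveled (A@1, B@1, C@1, D@2, E@4): d1:9  d2:9  d3:9  d4:4  d5:4 ⇒ 9.
Reduction 13 − 9 = 4.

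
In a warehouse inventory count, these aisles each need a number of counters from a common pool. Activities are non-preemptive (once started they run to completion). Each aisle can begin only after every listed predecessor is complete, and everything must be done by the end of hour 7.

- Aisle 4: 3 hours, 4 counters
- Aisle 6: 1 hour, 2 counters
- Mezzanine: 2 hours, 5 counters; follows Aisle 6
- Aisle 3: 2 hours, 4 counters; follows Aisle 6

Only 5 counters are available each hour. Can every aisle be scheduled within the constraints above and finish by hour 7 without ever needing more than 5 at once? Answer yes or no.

no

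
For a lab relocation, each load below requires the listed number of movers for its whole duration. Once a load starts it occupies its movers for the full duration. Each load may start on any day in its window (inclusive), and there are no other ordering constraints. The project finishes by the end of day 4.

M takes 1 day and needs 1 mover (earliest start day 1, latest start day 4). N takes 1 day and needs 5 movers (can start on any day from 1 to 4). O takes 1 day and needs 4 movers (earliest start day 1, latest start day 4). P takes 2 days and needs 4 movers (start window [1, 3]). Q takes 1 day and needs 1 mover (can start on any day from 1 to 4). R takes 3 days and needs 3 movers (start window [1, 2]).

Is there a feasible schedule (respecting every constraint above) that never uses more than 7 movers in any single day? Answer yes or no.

yes

Schedule M@1, N@1, O@2, P@3, Q@1, R@2: d1:7  d2:7  d3:7  d4:7 — peak 7 ≤ 7.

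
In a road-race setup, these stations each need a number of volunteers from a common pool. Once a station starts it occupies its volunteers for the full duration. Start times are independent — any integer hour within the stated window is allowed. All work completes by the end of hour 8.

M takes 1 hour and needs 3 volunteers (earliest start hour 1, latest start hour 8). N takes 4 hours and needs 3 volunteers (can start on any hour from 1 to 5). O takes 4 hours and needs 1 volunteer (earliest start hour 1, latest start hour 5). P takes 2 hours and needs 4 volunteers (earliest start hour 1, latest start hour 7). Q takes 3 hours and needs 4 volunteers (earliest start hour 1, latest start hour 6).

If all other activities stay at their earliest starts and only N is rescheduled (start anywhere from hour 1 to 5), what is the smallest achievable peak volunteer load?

12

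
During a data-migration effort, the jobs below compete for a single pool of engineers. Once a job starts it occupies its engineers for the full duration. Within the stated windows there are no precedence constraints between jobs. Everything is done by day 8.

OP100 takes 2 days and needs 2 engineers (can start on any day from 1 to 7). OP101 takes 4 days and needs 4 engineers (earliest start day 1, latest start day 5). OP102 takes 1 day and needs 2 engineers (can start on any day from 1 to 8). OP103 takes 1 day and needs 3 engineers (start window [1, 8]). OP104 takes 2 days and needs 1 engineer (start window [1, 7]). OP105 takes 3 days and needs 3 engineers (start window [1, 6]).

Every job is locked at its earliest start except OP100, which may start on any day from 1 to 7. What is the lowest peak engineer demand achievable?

13

OP100@1: d1:15  d2:10  d3:7  d4:4  d5:0  d6:0  d7:0  d8:0 → peak 15
OP100@2: d1:13  d2:10  d3:9  d4:4  d5:0  d6:0  d7:0  d8:0 → peak 13
OP100@3: d1:13  d2:8  d3:9  d4:6  d5:0  d6:0  d7:0  d8:0 → peak 13
OP100@4: d1:13  d2:8  d3:7  d4:6  d5:2  d6:0  d7:0  d8:0 → peak 13
OP100@5: d1:13  d2:8  d3:7  d4:4  d5:2  d6:2  d7:0  d8:0 → peak 13
OP100@6: d1:13  d2:8  d3:7  d4:4  d5:0  d6:2  d7:2  d8:0 → peak 13
OP100@7: d1:13  d2:8  d3:7  d4:4  d5:0  d6:0  d7:2  d8:2 → peak 13
Best is OP100@2, peak 13.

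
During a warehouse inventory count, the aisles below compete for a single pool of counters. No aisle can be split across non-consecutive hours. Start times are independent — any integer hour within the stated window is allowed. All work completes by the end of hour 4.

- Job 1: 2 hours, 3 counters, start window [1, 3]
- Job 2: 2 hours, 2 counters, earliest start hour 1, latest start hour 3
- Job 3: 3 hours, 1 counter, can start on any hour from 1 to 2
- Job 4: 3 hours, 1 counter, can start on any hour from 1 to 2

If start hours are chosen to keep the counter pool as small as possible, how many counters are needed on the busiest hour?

5

Early-start (Job 1@1, Job 2@1, Job 3@1, Job 4@1) gives peak 7: h1:7  h2:7  h3:2  h4:0.
Shift Job 2→3.
Schedule Job 1@1, Job 2@3, Job 3@1, Job 4@1: h1:5  h2:5  h3:4  h4:2 — peak 5.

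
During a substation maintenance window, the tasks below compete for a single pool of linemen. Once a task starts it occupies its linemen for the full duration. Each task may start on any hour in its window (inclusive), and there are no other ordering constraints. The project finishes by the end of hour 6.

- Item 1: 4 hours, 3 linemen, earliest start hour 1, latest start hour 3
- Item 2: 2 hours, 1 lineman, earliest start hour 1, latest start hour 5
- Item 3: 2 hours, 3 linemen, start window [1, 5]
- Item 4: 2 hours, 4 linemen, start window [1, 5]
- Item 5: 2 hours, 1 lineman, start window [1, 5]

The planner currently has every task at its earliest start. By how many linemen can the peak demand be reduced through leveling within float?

6

Early-start peak: h1:12  h2:12  h3:3  h4:3  h5:0  h6:0 ⇒ 12.
Leveled (Item 1@1, Item 2@1, Item 3@3, Item 4@5, Item 5@1): h1:5  h2:5  h3:6  h4:6  h5:4  h6:4 ⇒ 6.
Reduction 12 − 6 = 6.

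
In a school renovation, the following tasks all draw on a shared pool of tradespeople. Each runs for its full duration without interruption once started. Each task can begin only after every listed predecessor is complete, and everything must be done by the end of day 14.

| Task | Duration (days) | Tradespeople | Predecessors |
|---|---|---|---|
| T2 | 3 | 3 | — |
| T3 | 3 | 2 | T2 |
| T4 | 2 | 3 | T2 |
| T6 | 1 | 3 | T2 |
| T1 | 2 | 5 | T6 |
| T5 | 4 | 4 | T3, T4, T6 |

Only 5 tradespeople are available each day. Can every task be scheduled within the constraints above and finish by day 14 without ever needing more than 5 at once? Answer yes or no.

yes

Schedule T2@1, T3@4, T4@4, T6@6, T1@7, T5@9: d1:3  d2:3  d3:3  d4:5  d5:5  d6:5  d7:5  d8:5  d9:4  d10:4  d11:4  d12:4  d13:0  d14:0 — peak 5 ≤ 5.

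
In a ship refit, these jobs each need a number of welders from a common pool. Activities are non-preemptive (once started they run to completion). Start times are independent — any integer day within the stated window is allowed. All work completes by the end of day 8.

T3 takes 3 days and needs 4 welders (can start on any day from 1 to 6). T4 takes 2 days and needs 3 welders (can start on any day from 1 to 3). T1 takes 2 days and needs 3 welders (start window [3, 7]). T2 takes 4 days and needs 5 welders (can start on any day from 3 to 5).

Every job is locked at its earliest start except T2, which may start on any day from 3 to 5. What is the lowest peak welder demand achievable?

T2@3: d1:7  d2:7  d3:12  d4:8  d5:5  d6:5  d7:0  d8:0 → peak 12
T2@4: d1:7  d2:7  d3:7  d4:8  d5:5  d6:5  d7:5  d8:0 → peak 8
T2@5: d1:7  d2:7  d3:7  d4:3  d5:5  d6:5  d7:5  d8:5 → peak 7
Best is T2@5, peak 7.

7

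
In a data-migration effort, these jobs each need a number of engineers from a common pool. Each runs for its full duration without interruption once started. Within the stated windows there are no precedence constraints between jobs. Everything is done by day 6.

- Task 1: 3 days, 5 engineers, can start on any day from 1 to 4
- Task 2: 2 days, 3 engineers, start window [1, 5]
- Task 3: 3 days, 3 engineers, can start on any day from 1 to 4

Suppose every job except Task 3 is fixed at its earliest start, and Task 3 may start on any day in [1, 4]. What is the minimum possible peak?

8

Task 3@1: d1:11  d2:11  d3:8  d4:0  d5:0  d6:0 → peak 11
Task 3@2: d1:8  d2:11  d3:8  d4:3  d5:0  d6:0 → peak 11
Task 3@3: d1:8  d2:8  d3:8  d4:3  d5:3  d6:0 → peak 8
Task 3@4: d1:8  d2:8  d3:5  d4:3  d5:3  d6:3 → peak 8
Best is Task 3@3, peak 8.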